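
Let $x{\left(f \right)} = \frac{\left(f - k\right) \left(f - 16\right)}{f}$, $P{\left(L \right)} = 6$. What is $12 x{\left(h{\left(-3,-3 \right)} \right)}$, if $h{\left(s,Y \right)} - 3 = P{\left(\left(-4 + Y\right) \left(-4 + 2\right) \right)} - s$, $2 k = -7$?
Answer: $-62$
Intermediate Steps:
$k = - \frac{7}{2}$ ($k = \frac{1}{2} \left(-7\right) = - \frac{7}{2} \approx -3.5$)
$h{\left(s,Y \right)} = 9 - s$ ($h{\left(s,Y \right)} = 3 - \left(-6 + s\right) = 9 - s$)
$x{\left(f \right)} = \frac{\left(-16 + f\right) \left(\frac{7}{2} + f\right)}{f}$ ($x{\left(f \right)} = \frac{\left(f - - \frac{7}{2}\right) \left(f - 16\right)}{f} = \frac{\left(f + \frac{7}{2}\right) \left(-16 + f\right)}{f} = \frac{\left(\frac{7}{2} + f\right) \left(-16 + f\right)}{f} = \frac{\left(-16 + f\right) \left(\frac{7}{2} + f\right)}{f}$)
$12 x{\left(h{\left(-3,-3 \right)} \right)} = 12 \left(- \frac{25}{2} + \left(9 - -3\right) - \frac{56}{9 - -3}\right) = 12 \left(- \frac{25}{2} + \left(9 + 3\right) - \frac{56}{9 + 3}\right) = 12 \left(- \frac{25}{2} + 12 - \frac{56}{12}\right) = 12 \left(- \frac{25}{2} + 12 - \frac{14}{3}\right) = 12 \left(- \frac{31}{6}\right) = -62$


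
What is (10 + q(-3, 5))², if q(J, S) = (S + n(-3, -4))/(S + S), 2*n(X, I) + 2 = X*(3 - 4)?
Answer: 44521/400 ≈ 111.30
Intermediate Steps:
n(X, I) = -1 - X/2 (n(X, I) = -1 + (X*(3 - 4))/2 = -1 + (X*(-1))/2 = -1 + (-X)/2 = -1 - X/2)
q(J, S) = (½ + S)/(2*S) (q(J, S) = (S + (-1 - ½*(-3)))/(S + S) = (S + (-1 + 3/2))/((2*S)) = (S + ½)*(1/(2*S)) = (½ + S)*(1/(2*S)) = (½ + S)/(2*S))
(10 + q(-3, 5))² = (10 + (¼)*(1 + 2*5)/5)² = (10 + (¼)*(⅕)*(1 + 10))² = (10 + (¼)*(⅕)*11)² = (10 + 11/20)² = (211/20)² = 44521/400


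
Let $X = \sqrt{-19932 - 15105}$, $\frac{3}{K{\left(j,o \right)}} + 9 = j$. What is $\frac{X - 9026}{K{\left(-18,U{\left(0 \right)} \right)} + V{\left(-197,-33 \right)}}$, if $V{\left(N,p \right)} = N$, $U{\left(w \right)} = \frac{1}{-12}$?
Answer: $\frac{40617}{887} - \frac{27 i \sqrt{3893}}{1774} \approx 45.791 - 0.94963 i$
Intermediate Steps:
$U{\left(w \right)} = - \frac{1}{12}$
$K{\left(j,o \right)} = \frac{3}{-9 + j}$
$X = 3 i \sqrt{3893}$ ($X = \sqrt{-35037} = 3 i \sqrt{3893} \approx 187.18 i$)
$\frac{X - 9026}{K{\left(-18,U{\left(0 \right)} \right)} + V{\left(-197,-33 \right)}} = \frac{3 i \sqrt{3893} - 9026}{\frac{3}{-9 - 18} - 197} = \frac{-9026 + 3 i \sqrt{3893}}{\frac{3}{-27} - 197} = \frac{-9026 + 3 i \sqrt{3893}}{3 \left(- \frac{1}{27}\right) - 197} = \frac{-9026 + 3 i \sqrt{3893}}{- \frac{1}{9} - 197} = \frac{-9026 + 3 i \sqrt{3893}}{- \frac{1774}{9}} = \left(-9026 + 3 i \sqrt{3893}\right) \left(- \frac{9}{1774}\right) = \frac{40617}{887} - \frac{27 i \sqrt{3893}}{1774}$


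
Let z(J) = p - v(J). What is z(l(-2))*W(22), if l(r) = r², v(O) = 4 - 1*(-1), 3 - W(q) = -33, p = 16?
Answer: 396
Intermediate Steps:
W(q) = 36 (W(q) = 3 - 1*(-33) = 3 + 33 = 36)
v(O) = 5 (v(O) = 4 + 1 = 5)
z(J) = 11 (z(J) = 16 - 1*5 = 16 - 5 = 11)
z(l(-2))*W(22) = 11*36 = 396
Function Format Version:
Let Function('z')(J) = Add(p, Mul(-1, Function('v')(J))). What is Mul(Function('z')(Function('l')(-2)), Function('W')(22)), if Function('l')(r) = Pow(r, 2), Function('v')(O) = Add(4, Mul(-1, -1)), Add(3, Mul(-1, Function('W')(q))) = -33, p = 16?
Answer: 396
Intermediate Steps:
Function('W')(q) = 36 (Function('W')(q) = Add(3, Mul(-1, -33)) = Add(3, 33) = 36)
Function('v')(O) = 5 (Function('v')(O) = Add(4, 1) = 5)
Function('z')(J) = 11 (Function('z')(J) = Add(16, Mul(-1, 5)) = Add(16, -5) = 11)
Mul(Function('z')(Function('l')(-2)), Function('W')(22)) = Mul(11, 36) = 396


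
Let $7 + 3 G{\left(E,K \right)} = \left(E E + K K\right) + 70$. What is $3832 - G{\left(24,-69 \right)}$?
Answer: $2032$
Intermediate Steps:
$G{\left(E,K \right)} = 21 + \frac{E^{2}}{3} + \frac{K^{2}}{3}$ ($G{\left(E,K \right)} = - \frac{7}{3} + \frac{\left(E E + K K\right) + 70}{3} = - \frac{7}{3} + \frac{\left(E^{2} + K^{2}\right) + 70}{3} = - \frac{7}{3} + \frac{70 + E^{2} + K^{2}}{3} = - \frac{7}{3} + \left(\frac{70}{3} + \frac{E^{2}}{3} + \frac{K^{2}}{3}\right) = 21 + \frac{E^{2}}{3} + \frac{K^{2}}{3}$)
$3832 - G{\left(24,-69 \right)} = 3832 - \left(21 + \frac{24^{2}}{3} + \frac{\left(-69\right)^{2}}{3}\right) = 3832 - \left(21 + \frac{1}{3} \cdot 576 + \frac{1}{3} \cdot 4761\right) = 3832 - \left(21 + 192 + 1587\right) = 3832 - 1800 = 2032$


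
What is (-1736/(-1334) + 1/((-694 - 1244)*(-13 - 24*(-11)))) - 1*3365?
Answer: -1091365973773/324454146 ≈ -3363.7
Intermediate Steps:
(-1736/(-1334) + 1/((-694 - 1244)*(-13 - 24*(-11)))) - 1*3365 = (-1736*(-1/1334) + 1/((-1938)*(-13 + 264))) - 3365 = (868/667 - 1/1938/251) - 3365 = (868/667 - 1/1938*1/251) - 3365 = (868/667 - 1/486438) - 3365 = 422227517/324454146 - 3365 = -1091365973773/324454146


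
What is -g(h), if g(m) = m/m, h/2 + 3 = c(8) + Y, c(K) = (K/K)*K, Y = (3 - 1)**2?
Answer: -1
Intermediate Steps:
Y = 4 (Y = 2**2 = 4)
c(K) = K (c(K) = 1*K = K)
h = 18 (h = -6 + 2*(8 + 4) = -6 + 2*12 = -6 + 24 = 18)
g(m) = 1
-g(h) = -1*1 = -1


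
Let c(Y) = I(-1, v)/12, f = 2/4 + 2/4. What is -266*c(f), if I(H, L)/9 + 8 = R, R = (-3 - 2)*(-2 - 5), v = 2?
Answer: -10773/2 ≈ -5386.5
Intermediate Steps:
f = 1 (f = 2*(¼) + 2*(¼) = ½ + ½ = 1)
R = 35 (R = -5*(-7) = 35)
I(H, L) = 243 (I(H, L) = -72 + 9*35 = -72 + 315 = 243)
c(Y) = 81/4 (c(Y) = 243/12 = 243*(1/12) = 81/4)
-266*c(f) = -266*81/4 = -10773/2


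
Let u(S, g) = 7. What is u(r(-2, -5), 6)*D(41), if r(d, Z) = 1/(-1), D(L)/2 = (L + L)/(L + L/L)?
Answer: 82/3 ≈ 27.333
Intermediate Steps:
D(L) = 4*L/(1 + L) (D(L) = 2*((L + L)/(L + L/L)) = 2*((2*L)/(L + 1)) = 2*((2*L)/(1 + L)) = 2*(2*L/(1 + L)) = 4*L/(1 + L))
r(d, Z) = -1
u(r(-2, -5), 6)*D(41) = 7*(4*41/(1 + 41)) = 7*(4*41/42) = 7*(4*41*(1/42)) = 7*(82/21) = 82/3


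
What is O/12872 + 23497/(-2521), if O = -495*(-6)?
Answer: -147483007/16225156 ≈ -9.0898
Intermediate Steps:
O = 2970
O/12872 + 23497/(-2521) = 2970/12872 + 23497/(-2521) = 2970*(1/12872) + 23497*(-1/2521) = 1485/6436 - 23497/2521 = -147483007/16225156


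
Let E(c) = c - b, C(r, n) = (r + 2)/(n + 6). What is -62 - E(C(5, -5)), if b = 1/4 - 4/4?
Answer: -279/4 ≈ -69.750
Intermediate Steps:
b = -3/4 (b = 1*(1/4) - 4*1/4 = 1/4 - 1 = -3/4 ≈ -0.75000)
C(r, n) = (2 + r)/(6 + n)
E(c) = 3/4 + c (E(c) = c - 1*(-3/4) = c + 3/4 = 3/4 + c)
-62 - E(C(5, -5)) = -62 - (3/4 + (2 + 5)/(6 - 5)) = -62 - (3/4 + 7/1) = -62 - (3/4 + 1*7) = -62 - (3/4 + 7) = -62 - 1*31/4 = -62 - 31/4 = -279/4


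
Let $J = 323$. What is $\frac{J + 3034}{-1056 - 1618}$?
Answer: $- \frac{3357}{2674} \approx -1.2554$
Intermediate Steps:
$\frac{J + 3034}{-1056 - 1618} = \frac{323 + 3034}{-1056 - 1618} = \frac{3357}{-2674} = 3357 \left(- \frac{1}{2674}\right) = - \frac{3357}{2674}$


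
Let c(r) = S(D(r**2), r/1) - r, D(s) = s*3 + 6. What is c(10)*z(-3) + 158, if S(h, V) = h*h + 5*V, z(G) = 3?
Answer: 281186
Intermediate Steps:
D(s) = 6 + 3*s (D(s) = 3*s + 6 = 6 + 3*s)
S(h, V) = h**2 + 5*V
c(r) = (6 + 3*r**2)**2 + 4*r (c(r) = ((6 + 3*r**2)**2 + 5*(r/1)) - r = ((6 + 3*r**2)**2 + 5*(r*1)) - r = ((6 + 3*r**2)**2 + 5*r) - r = (6 + 3*r**2)**2 + 4*r)
c(10)*z(-3) + 158 = (4*10 + 9*(2 + 10**2)**2)*3 + 158 = (40 + 9*(2 + 100)**2)*3 + 158 = (40 + 9*102**2)*3 + 158 = (40 + 9*10404)*3 + 158 = (40 + 93636)*3 + 158 = 93676*3 + 158 = 281028 + 158 = 281186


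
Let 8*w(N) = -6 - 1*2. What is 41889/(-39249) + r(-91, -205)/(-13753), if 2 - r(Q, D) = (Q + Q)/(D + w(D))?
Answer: -19780917862/18532841397 ≈ -1.0673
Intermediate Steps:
w(N) = -1 (w(N) = (-6 - 1*2)/8 = (-6 - 2)/8 = (1/8)*(-8) = -1)
r(Q, D) = 2 - 2*Q/(-1 + D) (r(Q, D) = 2 - (Q + Q)/(D - 1) = 2 - 2*Q/(-1 + D))
41889/(-39249) + r(-91, -205)/(-13753) = 41889/(-39249) + (2*(-1 - 205 - 1*(-91))/(-1 - 205))/(-13753) = 41889*(-1/39249) + (2*(-1 - 205 + 91)/(-206))*(-1/13753) = -13963/13083 + (2*(-1/206)*(-115))*(-1/13753) = -13963/13083 + (115/103)*(-1/13753) = -13963/13083 - 115/1416559 = -19780917862/18532841397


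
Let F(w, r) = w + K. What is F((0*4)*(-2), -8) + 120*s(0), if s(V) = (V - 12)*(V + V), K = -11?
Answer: -11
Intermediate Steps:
s(V) = 2*V*(-12 + V) (s(V) = (-12 + V)*(2*V) = 2*V*(-12 + V))
F(w, r) = -11 + w (F(w, r) = w - 11 = -11 + w)
F((0*4)*(-2), -8) + 120*s(0) = (-11 + (0*4)*(-2)) + 120*(2*0*(-12 + 0)) = (-11 + 0*(-2)) + 120*(2*0*(-12)) = (-11 + 0) + 120*0 = -11 + 0 = -11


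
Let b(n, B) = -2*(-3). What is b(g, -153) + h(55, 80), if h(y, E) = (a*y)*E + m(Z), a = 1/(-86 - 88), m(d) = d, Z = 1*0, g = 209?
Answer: -1678/87 ≈ -19.287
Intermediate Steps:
b(n, B) = 6
Z = 0
a = -1/174 (a = 1/(-174) = -1/174 ≈ -0.0057471)
h(y, E) = -E*y/174 (h(y, E) = (-y/174)*E + 0 = -E*y/174 + 0 = -E*y/174)
b(g, -153) + h(55, 80) = 6 - 1/174*80*55 = 6 - 2200/87 = -1678/87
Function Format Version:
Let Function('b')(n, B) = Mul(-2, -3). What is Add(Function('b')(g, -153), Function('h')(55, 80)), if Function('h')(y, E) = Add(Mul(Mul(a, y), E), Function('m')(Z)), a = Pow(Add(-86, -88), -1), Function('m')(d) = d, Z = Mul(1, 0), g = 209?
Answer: Rational(-1678, 87) ≈ -19.287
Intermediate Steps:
Function('b')(n, B) = 6
Z = 0
a = Rational(-1, 174) (a = Pow(-174, -1) = Rational(-1, 174) ≈ -0.0057471)
Function('h')(y, E) = Mul(Rational(-1, 174), E, y) (Function('h')(y, E) = Add(Mul(Mul(Rational(-1, 174), y), E), 0) = Add(Mul(Rational(-1, 174), E, y), 0) = Mul(Rational(-1, 174), E, y))
Add(Function('b')(g, -153), Function('h')(55, 80)) = Add(6, Mul(Rational(-1, 174), 80, 55)) = Add(6, Rational(-2200, 87)) = Rational(-1678, 87)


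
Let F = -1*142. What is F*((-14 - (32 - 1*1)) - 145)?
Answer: 26980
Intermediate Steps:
F = -142
F*((-14 - (32 - 1*1)) - 145) = -142*((-14 - (32 - 1*1)) - 145) = -142*((-14 - (32 - 1)) - 145) = -142*((-14 - 1*31) - 145) = -142*((-14 - 31) - 145) = -142*(-45 - 145) = -142*(-190) = 26980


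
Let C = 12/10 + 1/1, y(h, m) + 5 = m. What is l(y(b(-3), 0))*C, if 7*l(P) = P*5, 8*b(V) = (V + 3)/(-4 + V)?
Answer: -55/7 ≈ -7.8571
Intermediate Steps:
b(V) = (3 + V)/(8*(-4 + V)) (b(V) = ((V + 3)/(-4 + V))/8 = ((3 + V)/(-4 + V))/8 = (3 + V)/(8*(-4 + V)))
y(h, m) = -5 + m
l(P) = 5*P/7 (l(P) = (P*5)/7 = (5*P)/7 = 5*P/7)
C = 11/5 (C = 12*(⅒) + 1*1 = 6/5 + 1 = 11/5 ≈ 2.2000)
l(y(b(-3), 0))*C = (5*(-5 + 0)/7)*(11/5) = ((5/7)*(-5))*(11/5) = -25/7*11/5 = -55/7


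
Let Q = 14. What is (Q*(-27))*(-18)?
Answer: 6804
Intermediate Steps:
(Q*(-27))*(-18) = (14*(-27))*(-18) = -378*(-18) = 6804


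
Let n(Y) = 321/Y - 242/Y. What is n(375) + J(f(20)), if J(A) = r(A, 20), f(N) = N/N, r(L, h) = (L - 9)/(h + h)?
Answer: 4/375 ≈ 0.010667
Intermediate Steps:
r(L, h) = (-9 + L)/(2*h) (r(L, h) = (-9 + L)/((2*h)) = (-9 + L)*(1/(2*h)) = (-9 + L)/(2*h))
f(N) = 1
J(A) = -9/40 + A/40 (J(A) = (½)*(-9 + A)/20 = (½)*(1/20)*(-9 + A) = -9/40 + A/40)
n(Y) = 79/Y
n(375) + J(f(20)) = 79/375 + (-9/40 + (1/40)*1) = 79*(1/375) + (-9/40 + 1/40) = 79/375 - ⅕ = 4/375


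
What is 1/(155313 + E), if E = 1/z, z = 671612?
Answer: 671612/104310074557 ≈ 6.4386e-6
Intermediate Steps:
E = 1/671612 ≈ 1.4890e-6
1/(155313 + E) = 1/(155313 + 1/671612) = 1/(104310074557/671612) = 671612/104310074557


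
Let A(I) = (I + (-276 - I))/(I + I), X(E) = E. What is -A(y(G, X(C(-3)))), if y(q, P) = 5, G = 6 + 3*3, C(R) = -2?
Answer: 138/5 ≈ 27.600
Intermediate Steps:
G = 15 (G = 6 + 9 = 15)
A(I) = -138/I (A(I) = -276*1/(2*I) = -138/I)
-A(y(G, X(C(-3)))) = -(-138)/5 = -1*(-138/5) = 138/5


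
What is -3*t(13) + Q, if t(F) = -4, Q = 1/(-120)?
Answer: 1439/120 ≈ 11.992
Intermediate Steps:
Q = -1/120 ≈ -0.0083333
-3*t(13) + Q = -3*(-4) - 1/120 = 12 - 1/120 = 1439/120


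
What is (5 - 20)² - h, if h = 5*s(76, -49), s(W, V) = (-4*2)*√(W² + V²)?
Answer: 225 + 40*√8177 ≈ 3842.1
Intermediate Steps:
s(W, V) = -8*√(V² + W²)
h = -40*√8177 (h = 5*(-8*√((-49)² + 76²)) = 5*(-8*√(2401 + 5776)) = 5*(-8*√8177) = -40*√8177 ≈ -3617.1)
(5 - 20)² - h = (5 - 20)² - (-40)*√8177 = (-15)² + 40*√8177 = 225 + 40*√8177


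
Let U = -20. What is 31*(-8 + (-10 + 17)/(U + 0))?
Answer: -5177/20 ≈ -258.85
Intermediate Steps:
31*(-8 + (-10 + 17)/(U + 0)) = 31*(-8 + (-10 + 17)/(-20 + 0)) = 31*(-8 + 7/(-20)) = 31*(-8 + 7*(-1/20)) = 31*(-8 - 7/20) = 31*(-167/20) = -5177/20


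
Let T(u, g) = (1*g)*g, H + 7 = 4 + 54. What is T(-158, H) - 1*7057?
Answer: -4456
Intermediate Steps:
H = 51 (H = -7 + (4 + 54) = -7 + 58 = 51)
T(u, g) = g² (T(u, g) = g*g = g²)
T(-158, H) - 1*7057 = 51² - 1*7057 = 2601 - 7057 = -4456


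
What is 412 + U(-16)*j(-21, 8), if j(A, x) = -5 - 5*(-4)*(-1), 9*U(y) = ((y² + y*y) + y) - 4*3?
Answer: -8392/9 ≈ -932.44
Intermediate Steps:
U(y) = -4/3 + y/9 + 2*y²/9 (U(y) = (((y² + y*y) + y) - 4*3)/9 = (((y² + y²) + y) - 12)/9 = ((2*y² + y) - 12)/9 = ((y + 2*y²) - 12)/9 = (-12 + y + 2*y²)/9 = -4/3 + y/9 + 2*y²/9)
j(A, x) = -25 (j(A, x) = -5 - (-20)*(-1) = -5 - 1*20 = -5 - 20 = -25)
412 + U(-16)*j(-21, 8) = 412 + (-4/3 + (⅑)*(-16) + (2/9)*(-16)²)*(-25) = 412 + (-4/3 - 16/9 + (2/9)*256)*(-25) = 412 + (-4/3 - 16/9 + 512/9)*(-25) = 412 + (484/9)*(-25) = 412 - 12100/9 = -8392/9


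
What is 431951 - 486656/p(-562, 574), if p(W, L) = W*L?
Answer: 34835673961/80647 ≈ 4.3195e+5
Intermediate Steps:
p(W, L) = L*W
431951 - 486656/p(-562, 574) = 431951 - 486656/(574*(-562)) = 431951 - 486656/(-322588) = 431951 - 486656*(-1/322588) = 431951 + 121664/80647 = 34835673961/80647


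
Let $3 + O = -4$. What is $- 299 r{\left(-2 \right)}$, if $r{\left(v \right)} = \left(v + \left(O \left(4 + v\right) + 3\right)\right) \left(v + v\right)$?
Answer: $-15548$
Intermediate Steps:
$O = -7$ ($O = -3 - 4 = -7$)
$r{\left(v \right)} = 2 v \left(-25 - 6 v\right)$ ($r{\left(v \right)} = \left(v - \left(-3 + 7 \left(4 + v\right)\right)\right) \left(v + v\right) = \left(v + \left(\left(-28 - 7 v\right) + 3\right)\right) 2 v = \left(v - \left(25 + 7 v\right)\right) 2 v = \left(-25 - 6 v\right) 2 v = 2 v \left(-25 - 6 v\right)$)
$- 299 r{\left(-2 \right)} = - 299 \left(\left(-2\right) \left(-2\right) \left(25 + 6 \left(-2\right)\right)\right) = - 299 \left(\left(-2\right) \left(-2\right) \left(25 - 12\right)\right) = - 299 \left(\left(-2\right) \left(-2\right) 13\right) = \left(-299\right) 52 = -15548$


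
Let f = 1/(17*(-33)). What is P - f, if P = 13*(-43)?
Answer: -313598/561 ≈ -559.00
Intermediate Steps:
P = -559
f = -1/561 (f = 1/(-561) = -1/561 ≈ -0.0017825)
P - f = -559 - 1*(-1/561) = -559 + 1/561 = -313598/561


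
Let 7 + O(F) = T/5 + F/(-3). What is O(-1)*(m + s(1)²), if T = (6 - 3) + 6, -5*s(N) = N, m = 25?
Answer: -45698/375 ≈ -121.86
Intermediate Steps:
s(N) = -N/5
T = 9 (T = 3 + 6 = 9)
O(F) = -26/5 - F/3 (O(F) = -7 + (9/5 + F/(-3)) = -7 + (9*(⅕) + F*(-⅓)) = -7 + (9/5 - F/3) = -26/5 - F/3)
O(-1)*(m + s(1)²) = (-26/5 - ⅓*(-1))*(25 + (-⅕*1)²) = (-26/5 + ⅓)*(25 + (-⅕)²) = -73*(25 + 1/25)/15 = -73/15*626/25 = -45698/375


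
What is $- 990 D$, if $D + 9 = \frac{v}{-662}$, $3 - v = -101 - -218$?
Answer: $\frac{2892780}{331} \approx 8739.5$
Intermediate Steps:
$v = -114$ ($v = 3 - \left(-101 - -218\right) = 3 - \left(-101 + 218\right) = 3 - 117 = -114$)
$D = - \frac{2922}{331}$ ($D = -9 - \frac{114}{-662} = -9 - - \frac{57}{331} = -9 + \frac{57}{331} = - \frac{2922}{331} \approx -8.8278$)
$- 990 D = \left(-990\right) \left(- \frac{2922}{331}\right) = \frac{2892780}{331}$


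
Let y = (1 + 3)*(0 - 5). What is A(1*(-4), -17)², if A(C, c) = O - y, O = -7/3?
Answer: 2809/9 ≈ 312.11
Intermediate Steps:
O = -7/3 (O = -7*⅓ = -7/3 ≈ -2.3333)
y = -20 (y = 4*(-5) = -20)
A(C, c) = 53/3 (A(C, c) = -7/3 - 1*(-20) = -7/3 + 20 = 53/3)
A(1*(-4), -17)² = (53/3)² = 2809/9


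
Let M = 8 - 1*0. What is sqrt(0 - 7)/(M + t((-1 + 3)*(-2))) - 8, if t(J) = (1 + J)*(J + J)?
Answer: -8 + I*sqrt(7)/32 ≈ -8.0 + 0.08268*I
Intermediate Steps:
M = 8 (M = 8 + 0 = 8)
t(J) = 2*J*(1 + J) (t(J) = (1 + J)*(2*J) = 2*J*(1 + J))
sqrt(0 - 7)/(M + t((-1 + 3)*(-2))) - 8 = sqrt(0 - 7)/(8 + 2*((-1 + 3)*(-2))*(1 + (-1 + 3)*(-2))) - 8 = sqrt(-7)/(8 + 2*(2*(-2))*(1 + 2*(-2))) - 8 = (I*sqrt(7))/(8 + 2*(-4)*(1 - 4)) - 8 = (I*sqrt(7))/(8 + 2*(-4)*(-3)) - 8 = (I*sqrt(7))/(8 + 24) - 8 = (I*sqrt(7))/32 - 8 = I*sqrt(7)/32 - 8 = -8 + I*sqrt(7)/32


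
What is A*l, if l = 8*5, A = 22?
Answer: 880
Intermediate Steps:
l = 40
A*l = 22*40 = 880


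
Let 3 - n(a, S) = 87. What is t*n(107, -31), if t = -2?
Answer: 168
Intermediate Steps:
n(a, S) = -84 (n(a, S) = 3 - 1*87 = 3 - 87 = -84)
t*n(107, -31) = -2*(-84) = 168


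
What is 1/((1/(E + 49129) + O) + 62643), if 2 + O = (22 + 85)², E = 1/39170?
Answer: 1924382931/142577531396960 ≈ 1.3497e-5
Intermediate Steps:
E = 1/39170 ≈ 2.5530e-5
O = 11447 (O = -2 + (22 + 85)² = -2 + 107² = -2 + 11449 = 11447)
1/((1/(E + 49129) + O) + 62643) = 1/((1/(1/39170 + 49129) + 11447) + 62643) = 1/((1/(1924382931/39170) + 11447) + 62643) = 1/((39170/1924382931 + 11447) + 62643) = 1/(22028411450327/1924382931 + 62643) = 1/(142577531396960/1924382931) = 1924382931/142577531396960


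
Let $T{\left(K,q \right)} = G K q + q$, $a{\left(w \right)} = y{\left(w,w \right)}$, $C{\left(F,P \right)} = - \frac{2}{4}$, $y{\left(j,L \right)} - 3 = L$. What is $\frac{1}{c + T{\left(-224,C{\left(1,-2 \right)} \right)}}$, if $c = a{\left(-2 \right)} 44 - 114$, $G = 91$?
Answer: $\frac{2}{20243} \approx 9.88 \cdot 10^{-5}$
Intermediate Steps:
$y{\left(j,L \right)} = 3 + L$
$C{\left(F,P \right)} = - \frac{1}{2}$ ($C{\left(F,P \right)} = \left(-2\right) \frac{1}{4} = - \frac{1}{2}$)
$a{\left(w \right)} = 3 + w$
$T{\left(K,q \right)} = q + 91 K q$ ($T{\left(K,q \right)} = 91 K q + q = q + 91 K q$)
$c = -70$ ($c = \left(3 - 2\right) 44 - 114 = 1 \cdot 44 - 114 = 44 - 114 = -70$)
$\frac{1}{c + T{\left(-224,C{\left(1,-2 \right)} \right)}} = \frac{1}{-70 - \frac{1 + 91 \left(-224\right)}{2}} = \frac{1}{-70 - \frac{1 - 20384}{2}} = \frac{1}{-70 - - \frac{20383}{2}} = \frac{1}{-70 + \frac{20383}{2}} = \frac{1}{\frac{20243}{2}} = \frac{2}{20243}$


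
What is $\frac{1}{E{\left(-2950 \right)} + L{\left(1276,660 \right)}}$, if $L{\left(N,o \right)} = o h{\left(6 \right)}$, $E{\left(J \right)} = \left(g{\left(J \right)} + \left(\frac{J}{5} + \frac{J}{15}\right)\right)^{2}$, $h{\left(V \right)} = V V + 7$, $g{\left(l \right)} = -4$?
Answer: $\frac{9}{5881804} \approx 1.5301 \cdot 10^{-6}$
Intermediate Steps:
$h{\left(V \right)} = 7 + V^{2}$ ($h{\left(V \right)} = V^{2} + 7 = 7 + V^{2}$)
$E{\left(J \right)} = \left(-4 + \frac{4 J}{15}\right)^{2}$ ($E{\left(J \right)} = \left(-4 + \left(\frac{J}{5} + \frac{J}{15}\right)\right)^{2} = \left(-4 + \frac{4 J}{15}\right)^{2}$)
$L{\left(N,o \right)} = 43 o$ ($L{\left(N,o \right)} = o \left(7 + 6^{2}\right) = o \left(7 + 36\right) = o 43 = 43 o$)
$\frac{1}{E{\left(-2950 \right)} + L{\left(1276,660 \right)}} = \frac{1}{\frac{16 \left(-15 - 2950\right)^{2}}{225} + 43 \cdot 660} = \frac{1}{\frac{16 \left(-2965\right)^{2}}{225} + 28380} = \frac{1}{\frac{16}{225} \cdot 8791225 + 28380} = \frac{1}{\frac{5626384}{9} + 28380} = \frac{1}{\frac{5881804}{9}} = \frac{9}{5881804}$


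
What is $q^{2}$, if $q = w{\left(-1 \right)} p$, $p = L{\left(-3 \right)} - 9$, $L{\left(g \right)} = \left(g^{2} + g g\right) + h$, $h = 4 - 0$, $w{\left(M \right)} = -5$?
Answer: $4225$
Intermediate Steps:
$h = 4$ ($h = 4 + 0 = 4$)
$L{\left(g \right)} = 4 + 2 g^{2}$ ($L{\left(g \right)} = \left(g^{2} + g g\right) + 4 = \left(g^{2} + g^{2}\right) + 4 = 2 g^{2} + 4 = 4 + 2 g^{2}$)
$p = 13$ ($p = \left(4 + 2 \left(-3\right)^{2}\right) - 9 = \left(4 + 2 \cdot 9\right) - 9 = \left(4 + 18\right) - 9 = 22 - 9 = 13$)
$q = -65$ ($q = \left(-5\right) 13 = -65$)
$q^{2} = \left(-65\right)^{2} = 4225$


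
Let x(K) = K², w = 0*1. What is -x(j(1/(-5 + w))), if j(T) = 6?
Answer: -36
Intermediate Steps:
w = 0
-x(j(1/(-5 + w))) = -1*6² = -1*36 = -36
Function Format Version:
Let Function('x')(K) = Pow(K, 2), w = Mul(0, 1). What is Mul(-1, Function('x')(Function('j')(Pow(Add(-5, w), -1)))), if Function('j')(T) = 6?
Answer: -36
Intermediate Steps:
w = 0
Mul(-1, Function('x')(Function('j')(Pow(Add(-5, w), -1)))) = Mul(-1, Pow(6, 2)) = Mul(-1, 36) = -36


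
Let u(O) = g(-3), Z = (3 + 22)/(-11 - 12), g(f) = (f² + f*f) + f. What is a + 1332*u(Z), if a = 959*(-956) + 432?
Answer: -896392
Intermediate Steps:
a = -916372 (a = -916804 + 432 = -916372)
g(f) = f + 2*f² (g(f) = (f² + f²) + f = 2*f² + f = f + 2*f²)
Z = -25/23 (Z = 25/(-23) = 25*(-1/23) = -25/23 ≈ -1.0870)
u(O) = 15 (u(O) = -3*(1 + 2*(-3)) = -3*(1 - 6) = -3*(-5) = 15)
a + 1332*u(Z) = -916372 + 1332*15 = -916372 + 19980 = -896392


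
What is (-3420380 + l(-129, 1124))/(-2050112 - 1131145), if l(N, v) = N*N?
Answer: 3403739/3181257 ≈ 1.0699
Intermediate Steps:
l(N, v) = N²
(-3420380 + l(-129, 1124))/(-2050112 - 1131145) = (-3420380 + (-129)²)/(-2050112 - 1131145) = (-3420380 + 16641)/(-3181257) = -3403739*(-1/3181257) = 3403739/3181257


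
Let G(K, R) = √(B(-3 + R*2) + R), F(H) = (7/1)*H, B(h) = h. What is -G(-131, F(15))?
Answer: -2*√78 ≈ -17.664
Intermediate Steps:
F(H) = 7*H (F(H) = (7*1)*H = 7*H)
G(K, R) = √(-3 + 3*R) (G(K, R) = √((-3 + R*2) + R) = √((-3 + 2*R) + R) = √(-3 + 3*R))
-G(-131, F(15)) = -√(-3 + 3*(7*15)) = -√(-3 + 3*105) = -√(-3 + 315) = -√312 = -2*√78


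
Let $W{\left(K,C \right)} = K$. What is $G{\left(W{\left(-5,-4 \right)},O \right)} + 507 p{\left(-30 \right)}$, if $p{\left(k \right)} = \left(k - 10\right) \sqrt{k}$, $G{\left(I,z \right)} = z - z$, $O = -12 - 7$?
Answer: $- 20280 i \sqrt{30} \approx - 1.1108 \cdot 10^{5} i$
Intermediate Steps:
$O = -19$
$G{\left(I,z \right)} = 0$
$p{\left(k \right)} = \sqrt{k} \left(-10 + k\right)$ ($p{\left(k \right)} = \left(-10 + k\right) \sqrt{k} = \sqrt{k} \left(-10 + k\right)$)
$G{\left(W{\left(-5,-4 \right)},O \right)} + 507 p{\left(-30 \right)} = 0 + 507 \sqrt{-30} \left(-10 - 30\right) = 0 + 507 i \sqrt{30} \left(-40\right) = 0 + 507 \left(- 40 i \sqrt{30}\right) = 0 - 20280 i \sqrt{30} = - 20280 i \sqrt{30}$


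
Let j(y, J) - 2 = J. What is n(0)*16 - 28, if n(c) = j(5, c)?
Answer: 4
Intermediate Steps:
j(y, J) = 2 + J
n(c) = 2 + c
n(0)*16 - 28 = (2 + 0)*16 - 28 = 2*16 - 28 = 32 - 28 = 4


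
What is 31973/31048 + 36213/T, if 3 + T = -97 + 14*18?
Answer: 35287535/147478 ≈ 239.27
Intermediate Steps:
T = 152 (T = -3 + (-97 + 14*18) = -3 + (-97 + 252) = -3 + 155 = 152)
31973/31048 + 36213/T = 31973/31048 + 36213/152 = 35287535/147478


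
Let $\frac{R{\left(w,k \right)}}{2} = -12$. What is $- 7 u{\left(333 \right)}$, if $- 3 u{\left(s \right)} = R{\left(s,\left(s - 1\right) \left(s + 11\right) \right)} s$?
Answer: $-18648$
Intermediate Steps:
$R{\left(w,k \right)} = -24$ ($R{\left(w,k \right)} = 2 \left(-12\right) = -24$)
$u{\left(s \right)} = 8 s$ ($u{\left(s \right)} = - \frac{\left(-24\right) s}{3} = 8 s$)
$- 7 u{\left(333 \right)} = - 7 \cdot 8 \cdot 333 = \left(-7\right) 2664 = -18648$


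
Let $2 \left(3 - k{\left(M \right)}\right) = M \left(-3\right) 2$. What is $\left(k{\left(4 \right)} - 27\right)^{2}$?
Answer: $144$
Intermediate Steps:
$k{\left(M \right)} = 3 + 3 M$ ($k{\left(M \right)} = 3 - \frac{M \left(-3\right) 2}{2} = 3 - \frac{- 3 M 2}{2} = 3 - \frac{\left(-6\right) M}{2} = 3 + 3 M$)
$\left(k{\left(4 \right)} - 27\right)^{2} = \left(\left(3 + 3 \cdot 4\right) - 27\right)^{2} = \left(\left(3 + 12\right) - 27\right)^{2} = \left(15 - 27\right)^{2} = \left(-12\right)^{2} = 144$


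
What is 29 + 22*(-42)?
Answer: -895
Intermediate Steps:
29 + 22*(-42) = 29 - 924 = -895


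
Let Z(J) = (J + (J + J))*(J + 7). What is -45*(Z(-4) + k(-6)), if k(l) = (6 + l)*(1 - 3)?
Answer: 1620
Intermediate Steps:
k(l) = -12 - 2*l (k(l) = (6 + l)*(-2) = -12 - 2*l)
Z(J) = 3*J*(7 + J) (Z(J) = (J + 2*J)*(7 + J) = (3*J)*(7 + J) = 3*J*(7 + J))
-45*(Z(-4) + k(-6)) = -45*(3*(-4)*(7 - 4) + (-12 - 2*(-6))) = -45*(3*(-4)*3 + (-12 + 12)) = -45*(-36 + 0) = -45*(-36) = 1620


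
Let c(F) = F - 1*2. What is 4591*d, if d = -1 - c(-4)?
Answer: 22955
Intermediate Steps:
c(F) = -2 + F (c(F) = F - 2 = -2 + F)
d = 5 (d = -1 - (-2 - 4) = -1 - 1*(-6) = -1 + 6 = 5)
4591*d = 4591*5 = 22955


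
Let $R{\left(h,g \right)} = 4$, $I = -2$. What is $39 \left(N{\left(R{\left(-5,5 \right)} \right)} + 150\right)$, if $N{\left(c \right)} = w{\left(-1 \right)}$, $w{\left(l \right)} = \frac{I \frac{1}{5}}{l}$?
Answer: $\frac{29328}{5} \approx 5865.6$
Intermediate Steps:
$w{\left(l \right)} = - \frac{2}{5 l}$ ($w{\left(l \right)} = \frac{\left(-2\right) \frac{1}{5}}{l} = - \frac{2}{5 l}$)
$N{\left(c \right)} = \frac{2}{5}$ ($N{\left(c \right)} = - \frac{2}{5 \left(-1\right)} = \left(- \frac{2}{5}\right) \left(-1\right) = \frac{2}{5}$)
$39 \left(N{\left(R{\left(-5,5 \right)} \right)} + 150\right) = 39 \left(\frac{2}{5} + 150\right) = 39 \cdot \frac{752}{5} = \frac{29328}{5}$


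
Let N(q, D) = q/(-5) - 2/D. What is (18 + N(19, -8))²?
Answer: 83521/400 ≈ 208.80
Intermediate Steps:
N(q, D) = -2/D - q/5 (N(q, D) = q*(-⅕) - 2/D = -q/5 - 2/D = -2/D - q/5)
(18 + N(19, -8))² = (18 + (-2/(-8) - ⅕*19))² = (18 + (-2*(-⅛) - 19/5))² = (18 + (¼ - 19/5))² = (18 - 71/20)² = (289/20)² = 83521/400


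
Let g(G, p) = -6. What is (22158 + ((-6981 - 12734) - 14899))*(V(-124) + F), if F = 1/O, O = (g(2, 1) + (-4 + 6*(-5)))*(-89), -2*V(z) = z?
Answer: -343662597/445 ≈ -7.7228e+5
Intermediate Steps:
V(z) = -z/2
O = 3560 (O = (-6 + (-4 + 6*(-5)))*(-89) = (-6 + (-4 - 30))*(-89) = (-6 - 34)*(-89) = -40*(-89) = 3560)
F = 1/3560 ≈ 0.00028090
(22158 + ((-6981 - 12734) - 14899))*(V(-124) + F) = (22158 + ((-6981 - 12734) - 14899))*(-½*(-124) + 1/3560) = (22158 + (-19715 - 14899))*(62 + 1/3560) = (22158 - 34614)*(220721/3560) = -12456*220721/3560 = -343662597/445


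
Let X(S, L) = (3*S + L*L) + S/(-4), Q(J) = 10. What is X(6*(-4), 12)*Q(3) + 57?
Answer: 837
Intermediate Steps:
X(S, L) = L**2 + 11*S/4 (X(S, L) = (3*S + L**2) + S*(-1/4) = (L**2 + 3*S) - S/4 = L**2 + 11*S/4)
X(6*(-4), 12)*Q(3) + 57 = (12**2 + 11*(6*(-4))/4)*10 + 57 = (144 + (11/4)*(-24))*10 + 57 = (144 - 66)*10 + 57 = 78*10 + 57 = 780 + 57 = 837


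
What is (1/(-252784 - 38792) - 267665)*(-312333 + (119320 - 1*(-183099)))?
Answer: 386867528533237/145788 ≈ 2.6536e+9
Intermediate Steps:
(1/(-252784 - 38792) - 267665)*(-312333 + (119320 - 1*(-183099))) = (1/(-291576) - 267665)*(-312333 + (119320 + 183099)) = (-1/291576 - 267665)*(-312333 + 302419) = -78044690041/291576*(-9914) = 386867528533237/145788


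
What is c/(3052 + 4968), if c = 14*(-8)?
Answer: -28/2005 ≈ -0.013965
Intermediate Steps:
c = -112
c/(3052 + 4968) = -112/(3052 + 4968) = -112/8020 = -112*1/8020 = -28/2005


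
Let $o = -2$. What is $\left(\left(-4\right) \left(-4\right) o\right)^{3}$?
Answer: $-32768$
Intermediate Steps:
$\left(\left(-4\right) \left(-4\right) o\right)^{3} = \left(\left(-4\right) \left(-4\right) \left(-2\right)\right)^{3} = \left(16 \left(-2\right)\right)^{3} = \left(-32\right)^{3} = -32768$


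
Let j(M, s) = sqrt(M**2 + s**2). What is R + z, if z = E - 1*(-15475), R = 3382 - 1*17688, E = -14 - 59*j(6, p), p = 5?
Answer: 1155 - 59*sqrt(61) ≈ 694.20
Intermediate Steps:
E = -14 - 59*sqrt(61) (E = -14 - 59*sqrt(6**2 + 5**2) = -14 - 59*sqrt(36 + 25) = -14 - 59*sqrt(61) ≈ -474.80)
R = -14306 (R = 3382 - 17688 = -14306)
z = 15461 - 59*sqrt(61) (z = (-14 - 59*sqrt(61)) - 1*(-15475) = (-14 - 59*sqrt(61)) + 15475 = 15461 - 59*sqrt(61) ≈ 15000.)
R + z = -14306 + (15461 - 59*sqrt(61)) = 1155 - 59*sqrt(61)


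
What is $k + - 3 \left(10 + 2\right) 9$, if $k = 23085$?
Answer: $22761$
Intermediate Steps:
$k + - 3 \left(10 + 2\right) 9 = 23085 + - 3 \left(10 + 2\right) 9 = 23085 + \left(-3\right) 12 \cdot 9 = 23085 - 324 = 22761$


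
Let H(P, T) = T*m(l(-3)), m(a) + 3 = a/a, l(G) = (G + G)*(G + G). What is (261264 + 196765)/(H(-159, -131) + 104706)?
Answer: 458029/104968 ≈ 4.3635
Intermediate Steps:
l(G) = 4*G**2 (l(G) = (2*G)*(2*G) = 4*G**2)
m(a) = -2 (m(a) = -3 + a/a = -3 + 1 = -2)
H(P, T) = -2*T (H(P, T) = T*(-2) = -2*T)
(261264 + 196765)/(H(-159, -131) + 104706) = (261264 + 196765)/(-2*(-131) + 104706) = 458029/(262 + 104706) = 458029/104968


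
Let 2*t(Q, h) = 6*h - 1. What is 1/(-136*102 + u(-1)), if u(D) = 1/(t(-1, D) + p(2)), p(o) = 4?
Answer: -1/13870 ≈ -7.2098e-5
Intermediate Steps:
t(Q, h) = -1/2 + 3*h (t(Q, h) = (6*h - 1)/2 = (-1 + 6*h)/2 = -1/2 + 3*h)
u(D) = 1/(7/2 + 3*D) (u(D) = 1/((-1/2 + 3*D) + 4) = 1/(7/2 + 3*D))
1/(-136*102 + u(-1)) = 1/(-136*102 + 2/(7 + 6*(-1))) = 1/(-13872 + 2/(7 - 6)) = 1/(-13872 + 2/1) = 1/(-13872 + 2*1) = 1/(-13872 + 2) = 1/(-13870) = -1/13870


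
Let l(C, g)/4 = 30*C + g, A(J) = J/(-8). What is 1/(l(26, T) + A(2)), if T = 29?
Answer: 4/12943 ≈ 0.00030905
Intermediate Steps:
A(J) = -J/8 (A(J) = J*(-1/8) = -J/8)
l(C, g) = 4*g + 120*C (l(C, g) = 4*(30*C + g) = 4*(g + 30*C) = 4*g + 120*C)
1/(l(26, T) + A(2)) = 1/((4*29 + 120*26) - 1/8*2) = 1/((116 + 3120) - 1/4) = 1/(3236 - 1/4) = 1/(12943/4) = 4/12943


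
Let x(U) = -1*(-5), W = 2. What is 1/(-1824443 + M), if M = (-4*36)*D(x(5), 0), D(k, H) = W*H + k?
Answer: -1/1825163 ≈ -5.4790e-7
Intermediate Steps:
x(U) = 5
D(k, H) = k + 2*H (D(k, H) = 2*H + k = k + 2*H)
M = -720 (M = (-4*36)*(5 + 2*0) = -144*(5 + 0) = -144*5 = -720)
1/(-1824443 + M) = 1/(-1824443 - 720) = 1/(-1825163) = -1/1825163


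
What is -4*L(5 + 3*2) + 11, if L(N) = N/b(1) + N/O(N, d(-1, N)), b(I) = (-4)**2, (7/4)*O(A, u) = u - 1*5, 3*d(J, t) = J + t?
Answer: 1089/20 ≈ 54.450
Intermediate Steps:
d(J, t) = J/3 + t/3 (d(J, t) = (J + t)/3 = J/3 + t/3)
O(A, u) = -20/7 + 4*u/7 (O(A, u) = 4*(u - 1*5)/7 = 4*(u - 5)/7 = 4*(-5 + u)/7 = -20/7 + 4*u/7)
b(I) = 16
L(N) = N/16 + N/(-64/21 + 4*N/21) (L(N) = N/16 + N/(-20/7 + 4*((1/3)*(-1) + N/3)/7) = N*(1/16) + N/(-20/7 + 4*(-1/3 + N/3)/7) = N/16 + N/(-20/7 + (-4/21 + 4*N/21)) = N/16 + N/(-64/21 + 4*N/21))
-4*L(5 + 3*2) + 11 = -(5 + 3*2)*(68 + (5 + 3*2))/(4*(-16 + (5 + 3*2))) + 11 = -(5 + 6)*(68 + (5 + 6))/(4*(-16 + (5 + 6))) + 11 = -11*(68 + 11)/(4*(-16 + 11)) + 11 = -11*79/(4*(-5)) + 11 = -11*(-1)*79/(4*5) + 11 = -4*(-869/80) + 11 = 869/20 + 11 = 1089/20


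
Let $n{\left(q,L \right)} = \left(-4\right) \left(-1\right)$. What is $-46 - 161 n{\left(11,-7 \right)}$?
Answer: $-690$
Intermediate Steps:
$n{\left(q,L \right)} = 4$
$-46 - 161 n{\left(11,-7 \right)} = -46 - 644 = -690$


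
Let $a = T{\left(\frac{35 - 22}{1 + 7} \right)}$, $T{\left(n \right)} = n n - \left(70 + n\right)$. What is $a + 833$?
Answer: $\frac{48897}{64} \approx 764.02$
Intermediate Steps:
$T{\left(n \right)} = -70 + n^{2} - n$ ($T{\left(n \right)} = n^{2} - \left(70 + n\right) = -70 + n^{2} - n$)
$a = - \frac{4415}{64}$ ($a = -70 + \left(\frac{35 - 22}{1 + 7}\right)^{2} - \frac{35 - 22}{1 + 7} = -70 + \left(\frac{13}{8}\right)^{2} - \frac{13}{8} = -70 + \frac{169}{64} - \frac{13}{8} = - \frac{4415}{64} \approx -68.984$)
$a + 833 = - \frac{4415}{64} + 833 = \frac{48897}{64}$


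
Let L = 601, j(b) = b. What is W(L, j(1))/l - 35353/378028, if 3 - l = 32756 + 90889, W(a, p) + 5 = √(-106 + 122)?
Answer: -2185368799/23370068988 ≈ -0.093511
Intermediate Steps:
W(a, p) = -1 (W(a, p) = -5 + √(-106 + 122) = -5 + √16 = -5 + 4 = -1)
l = -123642 (l = 3 - (32756 + 90889) = 3 - 1*123645 = 3 - 123645 = -123642)
W(L, j(1))/l - 35353/378028 = -1/(-123642) - 35353/378028 = -1*(-1/123642) - 35353*1/378028 = 1/123642 - 35353/378028 = -2185368799/23370068988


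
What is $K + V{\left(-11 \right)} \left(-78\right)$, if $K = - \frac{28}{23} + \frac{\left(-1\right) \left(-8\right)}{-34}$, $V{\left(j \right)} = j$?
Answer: $\frac{334910}{391} \approx 856.55$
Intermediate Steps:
$K = - \frac{568}{391}$ ($K = \left(-28\right) \frac{1}{23} + 8 \left(- \frac{1}{34}\right) = - \frac{28}{23} - \frac{4}{17} = - \frac{568}{391} \approx -1.4527$)
$K + V{\left(-11 \right)} \left(-78\right) = - \frac{568}{391} - -858 = - \frac{568}{391} + 858 = \frac{334910}{391}$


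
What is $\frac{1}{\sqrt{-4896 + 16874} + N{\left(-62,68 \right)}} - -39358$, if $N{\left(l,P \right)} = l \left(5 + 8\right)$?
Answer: $\frac{12548471379}{318829} - \frac{\sqrt{11978}}{637658} \approx 39358.0$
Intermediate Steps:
$N{\left(l,P \right)} = 13 l$ ($N{\left(l,P \right)} = l 13 = 13 l$)
$\frac{1}{\sqrt{-4896 + 16874} + N{\left(-62,68 \right)}} - -39358 = \frac{1}{\sqrt{-4896 + 16874} + 13 \left(-62\right)} - -39358 = \frac{1}{\sqrt{11978} - 806} + 39358 = \frac{1}{-806 + \sqrt{11978}} + 39358 = 39358 + \frac{1}{-806 + \sqrt{11978}}$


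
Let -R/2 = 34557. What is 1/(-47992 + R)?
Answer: -1/117106 ≈ -8.5393e-6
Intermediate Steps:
R = -69114 (R = -2*34557 = -69114)
1/(-47992 + R) = 1/(-47992 - 69114) = 1/(-117106) = -1/117106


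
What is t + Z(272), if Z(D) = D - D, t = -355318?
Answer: -355318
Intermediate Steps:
Z(D) = 0
t + Z(272) = -355318 + 0 = -355318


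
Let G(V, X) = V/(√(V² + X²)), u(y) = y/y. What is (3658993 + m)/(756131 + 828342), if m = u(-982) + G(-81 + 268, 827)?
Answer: 3658994/1584473 + 17*√718898/103552224614 ≈ 2.3093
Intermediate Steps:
u(y) = 1
G(V, X) = V/√(V² + X²)
m = 1 + 187*√718898/718898 (m = 1 + (-81 + 268)/√((-81 + 268)² + 827²) = 1 + 187/√(187² + 683929) = 1 + 187/√(34969 + 683929) = 1 + 187/√718898 = 1 + 187*(√718898/718898) = 1 + 187*√718898/718898 ≈ 1.2206)
(3658993 + m)/(756131 + 828342) = (3658993 + (1 + 187*√718898/718898))/(756131 + 828342) = (3658994 + 187*√718898/718898)/1584473 = (3658994 + 187*√718898/718898)*(1/1584473) = 3658994/1584473 + 17*√718898/103552224614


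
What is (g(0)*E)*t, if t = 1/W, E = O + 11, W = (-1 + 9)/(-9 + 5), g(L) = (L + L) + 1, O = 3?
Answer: -7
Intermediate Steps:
g(L) = 1 + 2*L (g(L) = 2*L + 1 = 1 + 2*L)
W = -2 (W = 8/(-4) = 8*(-¼) = -2)
E = 14 (E = 3 + 11 = 14)
t = -½ (t = 1/(-2) = -½ ≈ -0.50000)
(g(0)*E)*t = ((1 + 2*0)*14)*(-½) = ((1 + 0)*14)*(-½) = (1*14)*(-½) = 14*(-½) = -7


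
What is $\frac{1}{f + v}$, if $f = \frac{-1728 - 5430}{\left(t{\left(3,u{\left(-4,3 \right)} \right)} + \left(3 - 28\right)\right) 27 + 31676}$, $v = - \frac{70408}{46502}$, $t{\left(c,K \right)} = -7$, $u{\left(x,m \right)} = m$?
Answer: $- \frac{358204906}{625568153} \approx -0.57261$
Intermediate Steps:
$v = - \frac{35204}{23251}$ ($v = \left(-70408\right) \frac{1}{46502} = - \frac{35204}{23251} \approx -1.5141$)
$f = - \frac{3579}{15406}$ ($f = \frac{-1728 - 5430}{\left(-7 + \left(3 - 28\right)\right) 27 + 31676} = - \frac{7158}{\left(-7 - 25\right) 27 + 31676} = - \frac{7158}{\left(-32\right) 27 + 31676} = - \frac{7158}{-864 + 31676} = - \frac{7158}{30812} = \left(-7158\right) \frac{1}{30812} = - \frac{3579}{15406} \approx -0.23231$)
$\frac{1}{f + v} = \frac{1}{- \frac{3579}{15406} - \frac{35204}{23251}} = \frac{1}{- \frac{625568153}{358204906}} = - \frac{358204906}{625568153}$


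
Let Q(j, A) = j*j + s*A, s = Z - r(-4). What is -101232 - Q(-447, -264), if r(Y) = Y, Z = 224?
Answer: -240849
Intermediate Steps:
s = 228 (s = 224 - 1*(-4) = 224 + 4 = 228)
Q(j, A) = j² + 228*A (Q(j, A) = j*j + 228*A = j² + 228*A)
-101232 - Q(-447, -264) = -101232 - ((-447)² + 228*(-264)) = -101232 - (199809 - 60192) = -101232 - 1*139617 = -101232 - 139617 = -240849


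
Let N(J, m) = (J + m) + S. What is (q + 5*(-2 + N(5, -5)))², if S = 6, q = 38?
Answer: 3364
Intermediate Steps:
N(J, m) = 6 + J + m (N(J, m) = (J + m) + 6 = 6 + J + m)
(q + 5*(-2 + N(5, -5)))² = (38 + 5*(-2 + (6 + 5 - 5)))² = (38 + 5*(-2 + 6))² = (38 + 5*4)² = (38 + 20)² = 58² = 3364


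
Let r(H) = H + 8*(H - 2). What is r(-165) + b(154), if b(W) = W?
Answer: -1347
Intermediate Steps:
r(H) = -16 + 9*H (r(H) = H + 8*(-2 + H) = H + (-16 + 8*H) = -16 + 9*H)
r(-165) + b(154) = (-16 + 9*(-165)) + 154 = (-16 - 1485) + 154 = -1501 + 154 = -1347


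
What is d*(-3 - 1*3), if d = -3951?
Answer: 23706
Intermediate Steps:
d*(-3 - 1*3) = -3951*(-3 - 1*3) = -3951*(-3 - 3) = -3951*(-6) = 23706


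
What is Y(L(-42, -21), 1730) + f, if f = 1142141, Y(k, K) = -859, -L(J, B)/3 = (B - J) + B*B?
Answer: 1141282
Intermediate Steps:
L(J, B) = -3*B - 3*B**2 + 3*J (L(J, B) = -3*((B - J) + B*B) = -3*((B - J) + B**2) = -3*(B + B**2 - J) = -3*B - 3*B**2 + 3*J)
Y(L(-42, -21), 1730) + f = -859 + 1142141 = 1141282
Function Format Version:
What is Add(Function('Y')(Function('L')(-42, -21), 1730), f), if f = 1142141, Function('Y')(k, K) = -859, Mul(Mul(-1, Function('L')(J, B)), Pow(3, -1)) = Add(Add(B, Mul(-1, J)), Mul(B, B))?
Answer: 1141282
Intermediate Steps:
Function('L')(J, B) = Add(Mul(-3, B), Mul(-3, Pow(B, 2)), Mul(3, J)) (Function('L')(J, B) = Mul(-3, Add(Add(B, Mul(-1, J)), Mul(B, B))) = Mul(-3, Add(Add(B, Mul(-1, J)), Pow(B, 2))) = Mul(-3, Add(B, Pow(B, 2), Mul(-1, J))) = Add(Mul(-3, B), Mul(-3, Pow(B, 2)), Mul(3, J)))
Add(Function('Y')(Function('L')(-42, -21), 1730), f) = Add(-859, 1142141) = 1141282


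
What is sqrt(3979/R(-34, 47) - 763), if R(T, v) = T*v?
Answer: 3*I*sqrt(217195366)/1598 ≈ 27.667*I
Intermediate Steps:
sqrt(3979/R(-34, 47) - 763) = sqrt(3979/((-34*47)) - 763) = sqrt(3979/(-1598) - 763) = sqrt(3979*(-1/1598) - 763) = sqrt(-3979/1598 - 763) = sqrt(-1223253/1598) = 3*I*sqrt(217195366)/1598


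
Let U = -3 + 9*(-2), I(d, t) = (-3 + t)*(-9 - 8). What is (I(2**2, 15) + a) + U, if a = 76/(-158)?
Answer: -17813/79 ≈ -225.48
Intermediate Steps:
I(d, t) = 51 - 17*t (I(d, t) = (-3 + t)*(-17) = 51 - 17*t)
a = -38/79 (a = 76*(-1/158) = -38/79 ≈ -0.48101)
U = -21 (U = -3 - 18 = -21)
(I(2**2, 15) + a) + U = ((51 - 17*15) - 38/79) - 21 = ((51 - 255) - 38/79) - 21 = (-204 - 38/79) - 21 = -16154/79 - 21 = -17813/79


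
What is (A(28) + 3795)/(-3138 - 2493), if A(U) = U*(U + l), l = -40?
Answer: -1153/1877 ≈ -0.61428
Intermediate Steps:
A(U) = U*(-40 + U) (A(U) = U*(U - 40) = U*(-40 + U))
(A(28) + 3795)/(-3138 - 2493) = (28*(-40 + 28) + 3795)/(-3138 - 2493) = (28*(-12) + 3795)/(-5631) = (-336 + 3795)*(-1/5631) = 3459*(-1/5631) = -1153/1877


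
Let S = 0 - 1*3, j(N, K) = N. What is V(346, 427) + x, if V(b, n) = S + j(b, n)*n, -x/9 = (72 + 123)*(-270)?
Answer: 621589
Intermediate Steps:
S = -3 (S = 0 - 3 = -3)
x = 473850 (x = -9*(72 + 123)*(-270) = -1755*(-270) = -9*(-52650) = 473850)
V(b, n) = -3 + b*n
V(346, 427) + x = (-3 + 346*427) + 473850 = (-3 + 147742) + 473850 = 147739 + 473850 = 621589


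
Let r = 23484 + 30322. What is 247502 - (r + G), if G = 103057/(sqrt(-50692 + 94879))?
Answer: 193696 - 103057*sqrt(44187)/44187 ≈ 1.9321e+5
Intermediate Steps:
r = 53806
G = 103057*sqrt(44187)/44187 (G = 103057/(sqrt(44187)) = 103057*(sqrt(44187)/44187) = 103057*sqrt(44187)/44187 ≈ 490.26)
247502 - (r + G) = 247502 - (53806 + 103057*sqrt(44187)/44187) = 247502 + (-53806 - 103057*sqrt(44187)/44187) = 193696 - 103057*sqrt(44187)/44187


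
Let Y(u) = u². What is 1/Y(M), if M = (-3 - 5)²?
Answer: 1/4096 ≈ 0.00024414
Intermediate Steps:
M = 64 (M = (-8)² = 64)
1/Y(M) = 1/(64²) = 1/4096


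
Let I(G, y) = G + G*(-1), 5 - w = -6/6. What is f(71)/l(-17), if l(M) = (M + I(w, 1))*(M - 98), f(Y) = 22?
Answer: 22/1955 ≈ 0.011253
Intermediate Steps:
w = 6 (w = 5 - (-6)/6 = 5 - 1*(-1) = 5 + 1 = 6)
I(G, y) = 0 (I(G, y) = G - G = 0)
l(M) = M*(-98 + M) (l(M) = (M + 0)*(M - 98) = M*(-98 + M))
f(71)/l(-17) = 22/((-17*(-98 - 17))) = 22/((-17*(-115))) = 22/1955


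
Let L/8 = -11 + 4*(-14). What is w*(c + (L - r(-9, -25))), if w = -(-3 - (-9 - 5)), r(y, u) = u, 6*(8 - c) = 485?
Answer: 38533/6 ≈ 6422.2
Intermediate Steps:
c = -437/6 (c = 8 - 1/6*485 = 8 - 485/6 = -437/6 ≈ -72.833)
L = -536 (L = 8*(-11 + 4*(-14)) = 8*(-11 - 56) = 8*(-67) = -536)
w = -11 (w = -(-3 - 1*(-14)) = -(-3 + 14) = -11 ≈ -11.000)
w*(c + (L - r(-9, -25))) = -11*(-437/6 + (-536 - 1*(-25))) = -11*(-437/6 + (-536 + 25)) = -11*(-437/6 - 511) = -11*(-3503/6) = 38533/6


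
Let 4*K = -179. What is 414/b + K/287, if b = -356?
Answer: -134749/102172 ≈ -1.3188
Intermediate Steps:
K = -179/4 (K = (1/4)*(-179) = -179/4 ≈ -44.750)
414/b + K/287 = 414/(-356) - 179/4/287 = 414*(-1/356) - 179/4*1/287 = -207/178 - 179/1148 = -134749/102172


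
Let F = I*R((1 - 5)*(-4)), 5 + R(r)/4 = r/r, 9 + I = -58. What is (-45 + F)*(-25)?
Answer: -25675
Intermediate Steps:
I = -67 (I = -9 - 58 = -67)
R(r) = -16 (R(r) = -20 + 4*(r/r) = -20 + 4*1 = -20 + 4 = -16)
F = 1072 (F = -67*(-16) = 1072)
(-45 + F)*(-25) = (-45 + 1072)*(-25) = 1027*(-25) = -25675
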